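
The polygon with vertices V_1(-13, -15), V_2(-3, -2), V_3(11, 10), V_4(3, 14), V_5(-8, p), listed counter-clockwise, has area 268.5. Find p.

The doubled signed area Σ (x_i y_{i+1} − x_{i+1} y_i) is linear in p.
With p=0 it equals 329; the coefficient of p is 16 (from the two edges through V_5).
So 16·p + 329 = 2·268.5 = 537 ⇒ p = 13.

13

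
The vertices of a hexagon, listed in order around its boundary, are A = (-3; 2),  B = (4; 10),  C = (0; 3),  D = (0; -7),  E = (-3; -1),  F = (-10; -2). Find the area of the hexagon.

Apply the surveyor's formula: 2A = Σ (x_i·y_{i+1} − x_{i+1}·y_i), indices taken mod 6.
Cross-terms: -38, 12, 0, -21, -4, -26  ⇒  Σ = -77
Area = |Σ|/2 = 38.5.

38.5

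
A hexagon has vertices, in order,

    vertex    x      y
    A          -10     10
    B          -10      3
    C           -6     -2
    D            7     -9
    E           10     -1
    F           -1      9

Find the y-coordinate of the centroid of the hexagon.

267/214

Apply Gauss's area formula. First the cross-terms c_i = x_i·y_{i+1} − x_{i+1}·y_i:
  70, 38, 68, 83, 89, 80  ⇒  2A = 428, A = 214.
Then Σ (y_i + y_{i+1})·c_i = 1602, so ȳ = 1602 / (6·214) = 267/214.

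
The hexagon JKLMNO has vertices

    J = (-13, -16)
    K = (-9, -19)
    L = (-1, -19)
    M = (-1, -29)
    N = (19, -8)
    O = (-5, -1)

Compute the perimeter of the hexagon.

94

|JK| = √((4)² + (-3)²) = √25 = 5
|KL| = √((8)² + (0)²) = √64 = 8
|LM| = √((0)² + (-10)²) = √100 = 10
|MN| = √((20)² + (21)²) = √841 = 29
|NO| = √((-24)² + (7)²) = √625 = 25
|OJ| = √((-8)² + (-15)²) = √289 = 17
Perimeter = 5 + 8 + 10 + 29 + 25 + 17 = 94.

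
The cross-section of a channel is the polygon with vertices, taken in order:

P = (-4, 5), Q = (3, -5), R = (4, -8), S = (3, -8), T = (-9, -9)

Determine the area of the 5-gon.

93.5

Apply Gauss's area formula: 2A = Σ (x_i·y_{i+1} − x_{i+1}·y_i), indices taken mod 5.
Cross-terms: 5, -4, -8, -99, -81  ⇒  Σ = -187
Area = |Σ|/2 = 93.5.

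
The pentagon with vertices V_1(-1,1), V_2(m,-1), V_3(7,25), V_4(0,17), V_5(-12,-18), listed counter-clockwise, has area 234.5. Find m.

7

The doubled signed area Σ (x_i y_{i+1} − x_{i+1} y_i) is linear in m.
With m=0 it equals 301; the coefficient of m is 24 (from the two edges through V_2).
So 24·m + 301 = 2·234.5 = 469 ⇒ m = 7.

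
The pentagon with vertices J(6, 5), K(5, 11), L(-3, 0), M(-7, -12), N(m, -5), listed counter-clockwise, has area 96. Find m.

The doubled signed area Σ (x_i y_{i+1} − x_{i+1} y_i) is linear in m.
With m=0 it equals 175; the coefficient of m is 17 (from the two edges through N).
So 17·m + 175 = 2·96 = 192 ⇒ m = 1.

1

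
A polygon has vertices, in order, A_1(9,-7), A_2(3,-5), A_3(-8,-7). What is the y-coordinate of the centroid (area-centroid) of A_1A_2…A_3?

-19/3

Apply the shoelace (surveyor's) formula. First the cross-terms c_i = x_i·y_{i+1} − x_{i+1}·y_i:
  -24, -61, 119  ⇒  2A = 34, A = 17.
Then Σ (y_i + y_{i+1})·c_i = -646, so ȳ = -646 / (6·17) = -19/3.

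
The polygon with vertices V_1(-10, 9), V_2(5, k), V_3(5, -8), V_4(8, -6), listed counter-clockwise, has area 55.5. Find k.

-10

Write out the shoelace sum; only the two edges meeting at V_2 involve k:
2·Area = [((-10)·k − 5·9) + (5·(-8) − 5·k)] + 46
       = -15·k + -39 = 111
⇒ k = -10.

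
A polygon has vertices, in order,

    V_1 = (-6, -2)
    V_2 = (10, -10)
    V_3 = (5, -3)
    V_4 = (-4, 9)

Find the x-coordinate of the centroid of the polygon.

Apply the surveyor's formula. First the cross-terms c_i = x_i·y_{i+1} − x_{i+1}·y_i:
  80, 20, 33, 62  ⇒  2A = 195, A = 97.5.
Then Σ (x_i + x_{i+1})·c_i = 33, so x̄ = 33 / (6·97.5) = 11/195.

11/195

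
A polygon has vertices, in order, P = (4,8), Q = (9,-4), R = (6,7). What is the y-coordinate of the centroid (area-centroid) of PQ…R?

11/3

Apply the shoelace formula. First the cross-terms c_i = x_i·y_{i+1} − x_{i+1}·y_i:
  -88, 87, 20  ⇒  2A = 19, A = 9.5.
Then Σ (y_i + y_{i+1})·c_i = 209, so ȳ = 209 / (6·9.5) = 11/3.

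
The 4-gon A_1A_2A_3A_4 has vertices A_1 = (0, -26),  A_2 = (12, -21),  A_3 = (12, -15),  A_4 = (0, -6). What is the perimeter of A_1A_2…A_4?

54

|A_1A_2| = √((12)² + (5)²) = √169 = 13
|A_2A_3| = √((0)² + (6)²) = √36 = 6
|A_3A_4| = √((-12)² + (9)²) = √225 = 15
|A_4A_1| = √((0)² + (-20)²) = √400 = 20
Perimeter = 13 + 6 + 15 + 20 = 54.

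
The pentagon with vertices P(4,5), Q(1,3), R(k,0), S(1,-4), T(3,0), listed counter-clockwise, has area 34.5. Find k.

-5

Write out the shoelace sum; only the two edges meeting at R involve k:
2·Area = [(1·0 − k·3) + (k·(-4) − 1·0)] + 34
       = -7·k + 34 = 69
⇒ k = -5.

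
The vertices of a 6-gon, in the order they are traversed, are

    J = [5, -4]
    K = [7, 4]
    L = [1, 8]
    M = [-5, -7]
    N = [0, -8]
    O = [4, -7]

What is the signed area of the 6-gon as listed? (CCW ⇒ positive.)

Apply Gauss's area formula: 2A = Σ (x_i·y_{i+1} − x_{i+1}·y_i), indices taken mod 6.
J→K: (5)(4) − (7)(-4) = 48
K→L: (7)(8) − (1)(4) = 52
L→M: (1)(-7) − (-5)(8) = 33
M→N: (-5)(-8) − (0)(-7) = 40
N→O: (0)(-7) − (4)(-8) = 32
O→J: (4)(-4) − (5)(-7) = 19
Σ = 224
Signed area = Σ/2 = 112 (positive ⇒ counter-clockwise traversal).

112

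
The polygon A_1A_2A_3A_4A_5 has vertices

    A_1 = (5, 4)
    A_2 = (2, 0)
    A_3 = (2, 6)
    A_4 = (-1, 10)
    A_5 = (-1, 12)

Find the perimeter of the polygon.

28

|A_1A_2| = √((-3)² + (-4)²) = √25 = 5
|A_2A_3| = √((0)² + (6)²) = √36 = 6
|A_3A_4| = √((-3)² + (4)²) = √25 = 5
|A_4A_5| = √((0)² + (2)²) = √4 = 2
|A_5A_1| = √((6)² + (-8)²) = √100 = 10
Perimeter = 5 + 6 + 5 + 2 + 10 = 28.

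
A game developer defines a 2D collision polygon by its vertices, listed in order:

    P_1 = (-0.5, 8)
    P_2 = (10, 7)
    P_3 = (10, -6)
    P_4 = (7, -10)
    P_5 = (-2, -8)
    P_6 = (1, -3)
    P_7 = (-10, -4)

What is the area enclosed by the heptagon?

Apply the shoelace formula: 2A = Σ (x_i·y_{i+1} − x_{i+1}·y_i), indices taken mod 7.
Σ = (-83.5) + (-130) + (-58) + (-76) + (14) + (-34) + (-82) = -449.5
Area = |Σ|/2 = 224.75.

224.75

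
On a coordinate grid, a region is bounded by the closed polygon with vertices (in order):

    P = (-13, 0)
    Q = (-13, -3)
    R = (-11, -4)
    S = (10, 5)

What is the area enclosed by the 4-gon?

Apply the surveyor's formula: 2A = Σ (x_i·y_{i+1} − x_{i+1}·y_i), indices taken mod 4.
P→Q: (-13)(-3) − (-13)(0) = 39
Q→R: (-13)(-4) − (-11)(-3) = 19
R→S: (-11)(5) − (10)(-4) = -15
S→P: (10)(0) − (-13)(5) = 65
Σ = 108
Area = |Σ|/2 = 54.

54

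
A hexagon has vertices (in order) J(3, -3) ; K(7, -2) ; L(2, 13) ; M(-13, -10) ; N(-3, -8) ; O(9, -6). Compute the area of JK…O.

207

Apply the surveyor's formula: 2A = Σ (x_i·y_{i+1} − x_{i+1}·y_i), indices taken mod 6.
Σ = (15) + (95) + (149) + (74) + (90) + (-9) = 414
Area = |Σ|/2 = 207.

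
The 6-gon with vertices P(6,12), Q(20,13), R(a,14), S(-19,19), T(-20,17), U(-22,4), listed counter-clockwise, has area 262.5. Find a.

13

The doubled signed area Σ (x_i y_{i+1} − x_{i+1} y_i) is linear in a.
With a=0 it equals 447; the coefficient of a is 6 (from the two edges through R).
So 6·a + 447 = 2·262.5 = 525 ⇒ a = 13.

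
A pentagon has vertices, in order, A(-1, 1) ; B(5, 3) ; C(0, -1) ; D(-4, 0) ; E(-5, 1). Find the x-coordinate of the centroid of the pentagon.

-19/75

Apply the shoelace (surveyor's) formula. First the cross-terms c_i = x_i·y_{i+1} − x_{i+1}·y_i:
  -8, -5, -4, -4, -4  ⇒  2A = -25, A = -12.5.
Then Σ (x_i + x_{i+1})·c_i = 19, so x̄ = 19 / (6·(-12.5)) = -19/75.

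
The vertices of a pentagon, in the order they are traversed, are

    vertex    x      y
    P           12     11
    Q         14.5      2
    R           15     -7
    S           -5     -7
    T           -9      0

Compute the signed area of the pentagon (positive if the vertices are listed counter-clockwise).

Apply the surveyor's formula: 2A = Σ (x_i·y_{i+1} − x_{i+1}·y_i), indices taken mod 5.
Σ = (-135.5) + (-131.5) + (-140) + (-63) + (-99) = -569
Signed area = Σ/2 = -284.5 (negative ⇒ clockwise traversal).

-284.5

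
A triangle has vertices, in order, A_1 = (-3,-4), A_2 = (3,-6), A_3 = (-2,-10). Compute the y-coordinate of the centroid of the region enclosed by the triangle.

Apply the surveyor's formula. First the cross-terms c_i = x_i·y_{i+1} − x_{i+1}·y_i:
  30, -42, -22  ⇒  2A = -34, A = -17.
Then Σ (y_i + y_{i+1})·c_i = 680, so ȳ = 680 / (6·(-17)) = -20/3.

-20/3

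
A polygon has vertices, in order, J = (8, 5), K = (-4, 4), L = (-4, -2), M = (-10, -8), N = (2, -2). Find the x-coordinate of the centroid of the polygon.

Apply the shoelace formula. First the cross-terms c_i = x_i·y_{i+1} − x_{i+1}·y_i:
  52, 24, 12, 36, 26  ⇒  2A = 150, A = 75.
Then Σ (x_i + x_{i+1})·c_i = -180, so x̄ = -180 / (6·75) = -0.4.

-0.4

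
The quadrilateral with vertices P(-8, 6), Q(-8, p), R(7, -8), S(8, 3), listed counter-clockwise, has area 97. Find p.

Write out the shoelace sum; only the two edges meeting at Q involve p:
2·Area = [((-8)·p − (-8)·6) + ((-8)·(-8) − 7·p)] + 157
       = -15·p + 269 = 194
⇒ p = 5.

5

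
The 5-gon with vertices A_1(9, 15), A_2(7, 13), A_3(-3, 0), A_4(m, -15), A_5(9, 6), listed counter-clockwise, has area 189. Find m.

11

Write out the shoelace sum; only the two edges meeting at A_4 involve m:
2·Area = [((-3)·(-15) − m·0) + (m·6 − 9·(-15))] + 132
       = 6·m + 312 = 378
⇒ m = 11.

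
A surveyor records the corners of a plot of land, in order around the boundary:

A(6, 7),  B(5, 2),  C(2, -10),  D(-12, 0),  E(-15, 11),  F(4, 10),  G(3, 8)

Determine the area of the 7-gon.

Apply the surveyor's formula: 2A = Σ (x_i·y_{i+1} − x_{i+1}·y_i), indices taken mod 7.
Σ = (-23) + (-54) + (-120) + (-132) + (-194) + (2) + (-27) = -548
Area = |Σ|/2 = 274.

274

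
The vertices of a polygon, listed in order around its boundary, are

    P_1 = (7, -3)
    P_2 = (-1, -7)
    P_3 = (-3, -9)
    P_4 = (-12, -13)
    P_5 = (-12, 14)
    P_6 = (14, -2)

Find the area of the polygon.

328.5

Apply the shoelace formula: 2A = Σ (x_i·y_{i+1} − x_{i+1}·y_i), indices taken mod 6.
P_1→P_2: (7)(-7) − (-1)(-3) = -52
P_2→P_3: (-1)(-9) − (-3)(-7) = -12
P_3→P_4: (-3)(-13) − (-12)(-9) = -69
P_4→P_5: (-12)(14) − (-12)(-13) = -324
P_5→P_6: (-12)(-2) − (14)(14) = -172
P_6→P_1: (14)(-3) − (7)(-2) = -28
Σ = -657
Area = |Σ|/2 = 328.5.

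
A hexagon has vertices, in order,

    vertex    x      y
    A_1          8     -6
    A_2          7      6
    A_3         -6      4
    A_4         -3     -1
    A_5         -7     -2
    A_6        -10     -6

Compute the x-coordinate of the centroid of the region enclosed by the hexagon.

32/43

Apply the surveyor's formula. First the cross-terms c_i = x_i·y_{i+1} − x_{i+1}·y_i:
  90, 64, 18, -1, 22, 108  ⇒  2A = 301, A = 150.5.
Then Σ (x_i + x_{i+1})·c_i = 672, so x̄ = 672 / (6·150.5) = 32/43.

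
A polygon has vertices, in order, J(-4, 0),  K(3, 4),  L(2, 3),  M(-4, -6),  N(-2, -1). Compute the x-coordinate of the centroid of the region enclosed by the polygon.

-31/27

Apply Gauss's area formula. First the cross-terms c_i = x_i·y_{i+1} − x_{i+1}·y_i:
  -16, 1, 0, -8, -4  ⇒  2A = -27, A = -13.5.
Then Σ (x_i + x_{i+1})·c_i = 93, so x̄ = 93 / (6·(-13.5)) = -31/27.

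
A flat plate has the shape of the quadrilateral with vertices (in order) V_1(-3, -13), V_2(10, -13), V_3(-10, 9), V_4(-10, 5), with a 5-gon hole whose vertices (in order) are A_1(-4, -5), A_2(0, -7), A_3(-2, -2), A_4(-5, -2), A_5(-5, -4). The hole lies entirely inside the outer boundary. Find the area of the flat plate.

143.5

Outer boundary:
Cross-terms: 169, -40, 40, 145  ⇒  Σ = 314
Area = |Σ|/2 = 157.
Hole:
Σ = (28) + (-14) + (-6) + (10) + (9) = 27
Area = |Σ|/2 = 13.5.
Net area = 157 − 13.5 = 143.5.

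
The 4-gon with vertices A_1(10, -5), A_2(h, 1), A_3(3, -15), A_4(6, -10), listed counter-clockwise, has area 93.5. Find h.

Write out the shoelace sum; only the two edges meeting at A_2 involve h:
2·Area = [(10·1 − h·(-5)) + (h·(-15) − 3·1)] + 130
       = -10·h + 137 = 187
⇒ h = -5.

-5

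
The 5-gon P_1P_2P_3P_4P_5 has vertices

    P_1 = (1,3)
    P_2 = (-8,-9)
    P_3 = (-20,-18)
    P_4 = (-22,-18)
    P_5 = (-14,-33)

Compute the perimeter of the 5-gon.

|P_1P_2| = √((-9)² + (-12)²) = √225 = 15
|P_2P_3| = √((-12)² + (-9)²) = √225 = 15
|P_3P_4| = √((-2)² + (0)²) = √4 = 2
|P_4P_5| = √((8)² + (-15)²) = √289 = 17
|P_5P_1| = √((15)² + (36)²) = √1521 = 39
Perimeter = 15 + 15 + 2 + 17 + 39 = 88.

88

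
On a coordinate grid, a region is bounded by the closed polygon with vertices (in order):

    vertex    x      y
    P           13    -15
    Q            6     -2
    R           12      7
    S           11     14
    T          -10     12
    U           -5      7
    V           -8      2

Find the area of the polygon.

311.5

P→Q: (13)(-2) − (6)(-15) = 64
Q→R: (6)(7) − (12)(-2) = 66
R→S: (12)(14) − (11)(7) = 91
S→T: (11)(12) − (-10)(14) = 272
T→U: (-10)(7) − (-5)(12) = -10
U→V: (-5)(2) − (-8)(7) = 46
V→P: (-8)(-15) − (13)(2) = 94
Σ = 623
Area = |Σ|/2 = 311.5.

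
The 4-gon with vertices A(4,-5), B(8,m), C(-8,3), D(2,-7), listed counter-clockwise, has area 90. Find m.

Write out the shoelace sum; only the two edges meeting at B involve m:
2·Area = [(4·m − 8·(-5)) + (8·3 − (-8)·m)] + 68
       = 12·m + 132 = 180
⇒ m = 4.

4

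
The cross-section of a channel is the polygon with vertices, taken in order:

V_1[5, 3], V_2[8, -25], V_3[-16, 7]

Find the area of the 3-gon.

Apply Gauss's area formula: 2A = Σ (x_i·y_{i+1} − x_{i+1}·y_i), indices taken mod 3.
Cross-terms: -149, -344, -83  ⇒  Σ = -576
Area = |Σ|/2 = 288.

288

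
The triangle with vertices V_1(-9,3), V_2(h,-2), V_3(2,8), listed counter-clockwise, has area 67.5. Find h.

7

The doubled signed area Σ (x_i y_{i+1} − x_{i+1} y_i) is linear in h.
With h=0 it equals 100; the coefficient of h is 5 (from the two edges through V_2).
So 5·h + 100 = 2·67.5 = 135 ⇒ h = 7.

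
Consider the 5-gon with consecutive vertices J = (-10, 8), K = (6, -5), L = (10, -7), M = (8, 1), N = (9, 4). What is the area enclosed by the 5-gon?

Apply Gauss's area formula: 2A = Σ (x_i·y_{i+1} − x_{i+1}·y_i), indices taken mod 5.
Σ = (2) + (8) + (66) + (23) + (112) = 211
Area = |Σ|/2 = 105.5.

105.5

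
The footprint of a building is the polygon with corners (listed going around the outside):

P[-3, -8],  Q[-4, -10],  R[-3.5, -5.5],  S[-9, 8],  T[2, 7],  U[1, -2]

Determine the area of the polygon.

Apply the shoelace formula: 2A = Σ (x_i·y_{i+1} − x_{i+1}·y_i), indices taken mod 6.
Σ = (-2) + (-13) + (-77.5) + (-79) + (-11) + (-14) = -196.5
Area = |Σ|/2 = 98.25.

98.25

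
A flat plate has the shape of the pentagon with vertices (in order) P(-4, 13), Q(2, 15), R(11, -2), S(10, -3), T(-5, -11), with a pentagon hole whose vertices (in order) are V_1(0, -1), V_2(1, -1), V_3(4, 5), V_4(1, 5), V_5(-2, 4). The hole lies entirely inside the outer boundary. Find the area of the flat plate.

Outer boundary:
Apply the shoelace (surveyor's) formula: 2A = Σ (x_i·y_{i+1} − x_{i+1}·y_i), indices taken mod 5.
Σ = (-86) + (-169) + (-13) + (-125) + (-109) = -502
Area = |Σ|/2 = 251.
Hole:
Cross-terms: 1, 9, 15, 14, 2  ⇒  Σ = 41
Area = |Σ|/2 = 20.5.
Net area = 251 − 20.5 = 230.5.

230.5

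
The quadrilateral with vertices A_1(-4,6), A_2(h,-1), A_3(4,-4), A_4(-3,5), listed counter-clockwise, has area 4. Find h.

Write out the shoelace sum; only the two edges meeting at A_2 involve h:
2·Area = [((-4)·(-1) − h·6) + (h·(-4) − 4·(-1))] + 10
       = -10·h + 18 = 8
⇒ h = 1.

1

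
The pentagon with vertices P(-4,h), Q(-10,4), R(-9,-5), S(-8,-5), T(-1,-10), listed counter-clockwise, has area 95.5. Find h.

9

Write out the shoelace sum; only the two edges meeting at P involve h:
2·Area = [((-1)·h − (-4)·(-10)) + ((-4)·4 − (-10)·h)] + 166
       = 9·h + 110 = 191
⇒ h = 9.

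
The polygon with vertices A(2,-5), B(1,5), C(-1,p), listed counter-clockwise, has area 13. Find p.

Write out the shoelace sum; only the two edges meeting at C involve p:
2·Area = [(1·p − (-1)·5) + ((-1)·(-5) − 2·p)] + 15
       = -1·p + 25 = 26
⇒ p = -1.

-1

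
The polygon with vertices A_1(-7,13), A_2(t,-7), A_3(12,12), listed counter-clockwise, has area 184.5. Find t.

4

The doubled signed area Σ (x_i y_{i+1} − x_{i+1} y_i) is linear in t.
With t=0 it equals 373; the coefficient of t is -1 (from the two edges through A_2).
So -1·t + 373 = 2·184.5 = 369 ⇒ t = 4.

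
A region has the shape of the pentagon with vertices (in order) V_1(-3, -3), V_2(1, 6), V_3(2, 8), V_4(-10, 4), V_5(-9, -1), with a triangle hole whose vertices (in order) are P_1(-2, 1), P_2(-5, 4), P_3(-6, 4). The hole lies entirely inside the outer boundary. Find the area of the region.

68

Outer boundary:
Apply the shoelace formula: 2A = Σ (x_i·y_{i+1} − x_{i+1}·y_i), indices taken mod 5.
Σ = (-15) + (-4) + (88) + (46) + (24) = 139
Area = |Σ|/2 = 69.5.
Hole:
Apply the surveyor's formula: 2A = Σ (x_i·y_{i+1} − x_{i+1}·y_i), indices taken mod 3.
Σ = (-3) + (4) + (2) = 3
Area = |Σ|/2 = 1.5.
Net area = 69.5 − 1.5 = 68.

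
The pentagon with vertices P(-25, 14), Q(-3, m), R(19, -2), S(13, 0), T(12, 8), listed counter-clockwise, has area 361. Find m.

-4

The doubled signed area Σ (x_i y_{i+1} − x_{i+1} y_i) is linear in m.
With m=0 it equals 546; the coefficient of m is -44 (from the two edges through Q).
So -44·m + 546 = 2·361 = 722 ⇒ m = -4.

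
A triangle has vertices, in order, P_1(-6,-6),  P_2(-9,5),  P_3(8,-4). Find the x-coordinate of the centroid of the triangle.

-7/3

Apply Gauss's area formula. First the cross-terms c_i = x_i·y_{i+1} − x_{i+1}·y_i:
  -84, -4, -72  ⇒  2A = -160, A = -80.
Then Σ (x_i + x_{i+1})·c_i = 1120, so x̄ = 1120 / (6·(-80)) = -7/3.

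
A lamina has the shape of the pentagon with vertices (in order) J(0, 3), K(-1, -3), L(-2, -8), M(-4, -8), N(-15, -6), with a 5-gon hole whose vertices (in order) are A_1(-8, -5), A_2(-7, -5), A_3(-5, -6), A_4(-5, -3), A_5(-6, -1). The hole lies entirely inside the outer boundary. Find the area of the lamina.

Outer boundary:
Cross-terms: 3, 2, -16, -96, -45  ⇒  Σ = -152
Area = |Σ|/2 = 76.
Hole:
A_1→A_2: (-8)(-5) − (-7)(-5) = 5
A_2→A_3: (-7)(-6) − (-5)(-5) = 17
A_3→A_4: (-5)(-3) − (-5)(-6) = -15
A_4→A_5: (-5)(-1) − (-6)(-3) = -13
A_5→A_1: (-6)(-5) − (-8)(-1) = 22
Σ = 16
Area = |Σ|/2 = 8.
Net area = 76 − 8 = 68.

68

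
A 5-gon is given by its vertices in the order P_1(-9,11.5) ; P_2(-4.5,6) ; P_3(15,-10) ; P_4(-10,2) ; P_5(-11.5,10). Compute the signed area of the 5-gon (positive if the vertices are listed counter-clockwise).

Σ = (-2.25) + (-45) + (-70) + (-77) + (-42.25) = -236.5
Signed area = Σ/2 = -118.25 (negative ⇒ clockwise traversal).

-118.25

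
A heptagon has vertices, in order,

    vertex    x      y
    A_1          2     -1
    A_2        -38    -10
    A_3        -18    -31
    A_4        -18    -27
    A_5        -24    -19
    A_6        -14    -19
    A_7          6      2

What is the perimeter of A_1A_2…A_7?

|A_1A_2| = √((-40)² + (-9)²) = √1681 = 41
|A_2A_3| = √((20)² + (-21)²) = √841 = 29
|A_3A_4| = √((0)² + (4)²) = √16 = 4
|A_4A_5| = √((-6)² + (8)²) = √100 = 10
|A_5A_6| = √((10)² + (0)²) = √100 = 10
|A_6A_7| = √((20)² + (21)²) = √841 = 29
|A_7A_1| = √((-4)² + (-3)²) = √25 = 5
Perimeter = 41 + 29 + 4 + 10 + 10 + 29 + 5 = 128.

128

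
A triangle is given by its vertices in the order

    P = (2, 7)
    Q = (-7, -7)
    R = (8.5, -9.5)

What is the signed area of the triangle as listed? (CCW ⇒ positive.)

119.75

Apply the surveyor's formula: 2A = Σ (x_i·y_{i+1} − x_{i+1}·y_i), indices taken mod 3.
Σ = (35) + (126) + (78.5) = 239.5
Signed area = Σ/2 = 119.75 (positive ⇒ counter-clockwise traversal).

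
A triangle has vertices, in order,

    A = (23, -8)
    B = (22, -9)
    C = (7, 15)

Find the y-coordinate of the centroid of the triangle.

-2/3

Apply the shoelace formula. First the cross-terms c_i = x_i·y_{i+1} − x_{i+1}·y_i:
  -31, 393, -401  ⇒  2A = -39, A = -19.5.
Then Σ (y_i + y_{i+1})·c_i = 78, so ȳ = 78 / (6·(-19.5)) = -2/3.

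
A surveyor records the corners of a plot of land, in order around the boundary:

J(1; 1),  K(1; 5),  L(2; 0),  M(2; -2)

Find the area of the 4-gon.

Cross-terms: 4, -10, -4, 4  ⇒  Σ = -6
Area = |Σ|/2 = 3.

3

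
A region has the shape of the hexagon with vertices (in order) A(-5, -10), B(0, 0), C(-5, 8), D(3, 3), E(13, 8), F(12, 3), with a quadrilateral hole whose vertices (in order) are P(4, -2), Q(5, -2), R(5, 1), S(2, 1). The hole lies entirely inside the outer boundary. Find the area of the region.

102

Outer boundary:
Σ = (0) + (0) + (-39) + (-15) + (-57) + (-105) = -216
Area = |Σ|/2 = 108.
Hole:
Apply the surveyor's formula: 2A = Σ (x_i·y_{i+1} − x_{i+1}·y_i), indices taken mod 4.
P→Q: (4)(-2) − (5)(-2) = 2
Q→R: (5)(1) − (5)(-2) = 15
R→S: (5)(1) − (2)(1) = 3
S→P: (2)(-2) − (4)(1) = -8
Σ = 12
Area = |Σ|/2 = 6.
Net area = 108 − 6 = 102.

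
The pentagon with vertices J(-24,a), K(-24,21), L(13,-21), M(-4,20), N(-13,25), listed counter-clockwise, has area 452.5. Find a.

The doubled signed area Σ (x_i y_{i+1} − x_{i+1} y_i) is linear in a.
With a=0 it equals 663; the coefficient of a is 11 (from the two edges through J).
So 11·a + 663 = 2·452.5 = 905 ⇒ a = 22.

22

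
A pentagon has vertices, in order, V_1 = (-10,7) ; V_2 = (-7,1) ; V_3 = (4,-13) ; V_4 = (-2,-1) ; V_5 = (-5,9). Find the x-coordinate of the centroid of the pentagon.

Apply the shoelace (surveyor's) formula. First the cross-terms c_i = x_i·y_{i+1} − x_{i+1}·y_i:
  39, 87, -30, -23, 55  ⇒  2A = 128, A = 64.
Then Σ (x_i + x_{i+1})·c_i = -1648, so x̄ = -1648 / (6·64) = -103/24.

-103/24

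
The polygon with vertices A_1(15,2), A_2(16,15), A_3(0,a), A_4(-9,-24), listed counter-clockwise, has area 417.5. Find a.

12

Write out the shoelace sum; only the two edges meeting at A_3 involve a:
2·Area = [(16·a − 0·15) + (0·(-24) − (-9)·a)] + 535
       = 25·a + 535 = 835
⇒ a = 12.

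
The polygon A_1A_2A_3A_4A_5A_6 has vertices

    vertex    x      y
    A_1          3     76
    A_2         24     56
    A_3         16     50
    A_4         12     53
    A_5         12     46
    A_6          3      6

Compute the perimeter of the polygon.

162

|A_1A_2| = √((21)² + (-20)²) = √841 = 29
|A_2A_3| = √((-8)² + (-6)²) = √100 = 10
|A_3A_4| = √((-4)² + (3)²) = √25 = 5
|A_4A_5| = √((0)² + (-7)²) = √49 = 7
|A_5A_6| = √((-9)² + (-40)²) = √1681 = 41
|A_6A_1| = √((0)² + (70)²) = √4900 = 70
Perimeter = 29 + 10 + 5 + 7 + 41 + 70 = 162.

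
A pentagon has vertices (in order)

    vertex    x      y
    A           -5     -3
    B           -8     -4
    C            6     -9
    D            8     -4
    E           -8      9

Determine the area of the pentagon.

Σ = (-4) + (96) + (48) + (40) + (69) = 249
Area = |Σ|/2 = 124.5.

124.5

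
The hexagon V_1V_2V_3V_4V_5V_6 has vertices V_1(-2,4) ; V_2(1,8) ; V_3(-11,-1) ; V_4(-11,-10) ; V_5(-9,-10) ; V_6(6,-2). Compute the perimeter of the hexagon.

|V_1V_2| = √((3)² + (4)²) = √25 = 5
|V_2V_3| = √((-12)² + (-9)²) = √225 = 15
|V_3V_4| = √((0)² + (-9)²) = √81 = 9
|V_4V_5| = √((2)² + (0)²) = √4 = 2
|V_5V_6| = √((15)² + (8)²) = √289 = 17
|V_6V_1| = √((-8)² + (6)²) = √100 = 10
Perimeter = 5 + 15 + 9 + 2 + 17 + 10 = 58.

58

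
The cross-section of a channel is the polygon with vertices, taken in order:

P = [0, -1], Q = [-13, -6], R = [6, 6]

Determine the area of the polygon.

30.5

Apply the shoelace formula: 2A = Σ (x_i·y_{i+1} − x_{i+1}·y_i), indices taken mod 3.
Σ = (-13) + (-42) + (-6) = -61
Area = |Σ|/2 = 30.5.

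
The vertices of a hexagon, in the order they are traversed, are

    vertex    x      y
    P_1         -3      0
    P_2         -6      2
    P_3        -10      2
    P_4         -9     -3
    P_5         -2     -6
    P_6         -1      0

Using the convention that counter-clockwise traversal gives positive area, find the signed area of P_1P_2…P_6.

46

Apply the shoelace formula: 2A = Σ (x_i·y_{i+1} − x_{i+1}·y_i), indices taken mod 6.
Cross-terms: -6, 8, 48, 48, -6, 0  ⇒  Σ = 92
Signed area = Σ/2 = 46 (positive ⇒ counter-clockwise traversal).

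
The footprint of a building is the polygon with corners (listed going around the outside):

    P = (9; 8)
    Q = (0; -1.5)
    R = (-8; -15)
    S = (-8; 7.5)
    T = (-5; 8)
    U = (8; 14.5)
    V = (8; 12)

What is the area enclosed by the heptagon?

216.25

Apply the shoelace (surveyor's) formula: 2A = Σ (x_i·y_{i+1} − x_{i+1}·y_i), indices taken mod 7.
P→Q: (9)(-1.5) − (0)(8) = -13.5
Q→R: (0)(-15) − (-8)(-1.5) = -12
R→S: (-8)(7.5) − (-8)(-15) = -180
S→T: (-8)(8) − (-5)(7.5) = -26.5
T→U: (-5)(14.5) − (8)(8) = -136.5
U→V: (8)(12) − (8)(14.5) = -20
V→P: (8)(8) − (9)(12) = -44
Σ = -432.5
Area = |Σ|/2 = 216.25.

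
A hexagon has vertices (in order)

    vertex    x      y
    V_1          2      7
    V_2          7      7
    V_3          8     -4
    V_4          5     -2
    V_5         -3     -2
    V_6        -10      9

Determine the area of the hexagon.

133

Apply the shoelace formula: 2A = Σ (x_i·y_{i+1} − x_{i+1}·y_i), indices taken mod 6.
V_1→V_2: (2)(7) − (7)(7) = -35
V_2→V_3: (7)(-4) − (8)(7) = -84
V_3→V_4: (8)(-2) − (5)(-4) = 4
V_4→V_5: (5)(-2) − (-3)(-2) = -16
V_5→V_6: (-3)(9) − (-10)(-2) = -47
V_6→V_1: (-10)(7) − (2)(9) = -88
Σ = -266
Area = |Σ|/2 = 133.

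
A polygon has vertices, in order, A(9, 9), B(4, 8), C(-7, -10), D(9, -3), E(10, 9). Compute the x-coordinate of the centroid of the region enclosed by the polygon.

Apply the shoelace (surveyor's) formula. First the cross-terms c_i = x_i·y_{i+1} − x_{i+1}·y_i:
  36, 16, 111, 111, 9  ⇒  2A = 283, A = 141.5.
Then Σ (x_i + x_{i+1})·c_i = 2922, so x̄ = 2922 / (6·141.5) = 974/283.

974/283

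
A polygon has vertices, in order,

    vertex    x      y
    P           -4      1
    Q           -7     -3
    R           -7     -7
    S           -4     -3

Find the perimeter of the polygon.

|PQ| = √((-3)² + (-4)²) = √25 = 5
|QR| = √((0)² + (-4)²) = √16 = 4
|RS| = √((3)² + (4)²) = √25 = 5
|SP| = √((0)² + (4)²) = √16 = 4
Perimeter = 5 + 4 + 5 + 4 = 18.

18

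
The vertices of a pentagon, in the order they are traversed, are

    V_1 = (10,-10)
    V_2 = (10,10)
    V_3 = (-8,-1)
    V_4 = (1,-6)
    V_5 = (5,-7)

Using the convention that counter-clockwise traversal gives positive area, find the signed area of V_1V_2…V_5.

Σ = (200) + (70) + (49) + (23) + (20) = 362
Signed area = Σ/2 = 181 (positive ⇒ counter-clockwise traversal).

181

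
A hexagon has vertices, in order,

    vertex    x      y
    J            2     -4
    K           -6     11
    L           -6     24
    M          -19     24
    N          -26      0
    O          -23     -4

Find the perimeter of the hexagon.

98

|JK| = √((-8)² + (15)²) = √289 = 17
|KL| = √((0)² + (13)²) = √169 = 13
|LM| = √((-13)² + (0)²) = √169 = 13
|MN| = √((-7)² + (-24)²) = √625 = 25
|NO| = √((3)² + (-4)²) = √25 = 5
|OJ| = √((25)² + (0)²) = √625 = 25
Perimeter = 17 + 13 + 13 + 25 + 5 + 25 = 98.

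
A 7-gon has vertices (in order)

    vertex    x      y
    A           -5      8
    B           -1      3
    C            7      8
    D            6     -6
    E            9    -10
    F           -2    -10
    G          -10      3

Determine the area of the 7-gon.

206.5

Σ = (-7) + (-29) + (-90) + (-6) + (-110) + (-106) + (-65) = -413
Area = |Σ|/2 = 206.5.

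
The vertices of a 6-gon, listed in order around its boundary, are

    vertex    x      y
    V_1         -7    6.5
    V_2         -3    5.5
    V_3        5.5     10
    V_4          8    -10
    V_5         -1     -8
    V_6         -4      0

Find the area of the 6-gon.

Cross-terms: -19, -60.25, -135, -74, -32, -26  ⇒  Σ = -346.25
Area = |Σ|/2 = 173.125.

173.125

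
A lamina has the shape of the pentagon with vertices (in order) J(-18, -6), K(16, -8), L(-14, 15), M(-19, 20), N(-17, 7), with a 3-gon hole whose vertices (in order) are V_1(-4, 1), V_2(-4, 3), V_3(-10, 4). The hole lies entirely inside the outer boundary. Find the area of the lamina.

398

Outer boundary:
Cross-terms: 240, 128, 5, 207, 228  ⇒  Σ = 808
Area = |Σ|/2 = 404.
Hole:
Apply the shoelace (surveyor's) formula: 2A = Σ (x_i·y_{i+1} − x_{i+1}·y_i), indices taken mod 3.
Cross-terms: -8, 14, 6  ⇒  Σ = 12
Area = |Σ|/2 = 6.
Net area = 404 − 6 = 398.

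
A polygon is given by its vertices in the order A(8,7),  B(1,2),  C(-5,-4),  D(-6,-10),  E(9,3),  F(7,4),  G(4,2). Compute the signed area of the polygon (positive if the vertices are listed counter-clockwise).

69

Cross-terms: 9, 6, 26, 72, 15, -2, 12  ⇒  Σ = 138
Signed area = Σ/2 = 69 (positive ⇒ counter-clockwise traversal).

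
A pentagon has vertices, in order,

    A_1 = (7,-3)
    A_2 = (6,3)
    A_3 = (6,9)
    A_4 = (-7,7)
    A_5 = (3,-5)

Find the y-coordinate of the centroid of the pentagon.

Apply the shoelace (surveyor's) formula. First the cross-terms c_i = x_i·y_{i+1} − x_{i+1}·y_i:
  39, 36, 105, 14, 26  ⇒  2A = 220, A = 110.
Then Σ (y_i + y_{i+1})·c_i = 1932, so ȳ = 1932 / (6·110) = 161/55.

161/55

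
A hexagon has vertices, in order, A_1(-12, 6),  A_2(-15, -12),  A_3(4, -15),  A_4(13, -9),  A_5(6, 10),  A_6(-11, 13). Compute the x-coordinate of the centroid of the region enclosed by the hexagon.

Apply the shoelace formula. First the cross-terms c_i = x_i·y_{i+1} − x_{i+1}·y_i:
  234, 273, 159, 184, 188, 90  ⇒  2A = 1128, A = 564.
Then Σ (x_i + x_{i+1})·c_i = -6132, so x̄ = -6132 / (6·564) = -511/282.

-511/282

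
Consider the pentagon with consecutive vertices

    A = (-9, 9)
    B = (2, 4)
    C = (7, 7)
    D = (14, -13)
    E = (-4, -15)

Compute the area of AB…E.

345

Apply the surveyor's formula: 2A = Σ (x_i·y_{i+1} − x_{i+1}·y_i), indices taken mod 5.
A→B: (-9)(4) − (2)(9) = -54
B→C: (2)(7) − (7)(4) = -14
C→D: (7)(-13) − (14)(7) = -189
D→E: (14)(-15) − (-4)(-13) = -262
E→A: (-4)(9) − (-9)(-15) = -171
Σ = -690
Area = |Σ|/2 = 345.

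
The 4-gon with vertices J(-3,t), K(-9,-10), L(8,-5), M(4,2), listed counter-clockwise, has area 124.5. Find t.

Write out the shoelace sum; only the two edges meeting at J involve t:
2·Area = [(4·t − (-3)·2) + ((-3)·(-10) − (-9)·t)] + 161
       = 13·t + 197 = 249
⇒ t = 4.

4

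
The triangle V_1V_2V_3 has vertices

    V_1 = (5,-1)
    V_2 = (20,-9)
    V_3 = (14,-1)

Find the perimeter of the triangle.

36

|V_1V_2| = √((15)² + (-8)²) = √289 = 17
|V_2V_3| = √((-6)² + (8)²) = √100 = 10
|V_3V_1| = √((-9)² + (0)²) = √81 = 9
Perimeter = 17 + 10 + 9 = 36.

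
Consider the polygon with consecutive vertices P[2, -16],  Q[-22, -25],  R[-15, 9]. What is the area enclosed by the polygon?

376.5

Σ = (-402) + (-573) + (222) = -753
Area = |Σ|/2 = 376.5.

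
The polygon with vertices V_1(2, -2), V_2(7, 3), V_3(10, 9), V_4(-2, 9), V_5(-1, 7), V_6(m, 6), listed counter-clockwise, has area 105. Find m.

-8

The doubled signed area Σ (x_i y_{i+1} − x_{i+1} y_i) is linear in m.
With m=0 it equals 138; the coefficient of m is -9 (from the two edges through V_6).
So -9·m + 138 = 2·105 = 210 ⇒ m = -8.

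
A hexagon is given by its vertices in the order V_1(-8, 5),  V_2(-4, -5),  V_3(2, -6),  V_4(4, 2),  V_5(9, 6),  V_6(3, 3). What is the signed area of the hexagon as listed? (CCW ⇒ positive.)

V_1→V_2: (-8)(-5) − (-4)(5) = 60
V_2→V_3: (-4)(-6) − (2)(-5) = 34
V_3→V_4: (2)(2) − (4)(-6) = 28
V_4→V_5: (4)(6) − (9)(2) = 6
V_5→V_6: (9)(3) − (3)(6) = 9
V_6→V_1: (3)(5) − (-8)(3) = 39
Σ = 176
Signed area = Σ/2 = 88 (positive ⇒ counter-clockwise traversal).

88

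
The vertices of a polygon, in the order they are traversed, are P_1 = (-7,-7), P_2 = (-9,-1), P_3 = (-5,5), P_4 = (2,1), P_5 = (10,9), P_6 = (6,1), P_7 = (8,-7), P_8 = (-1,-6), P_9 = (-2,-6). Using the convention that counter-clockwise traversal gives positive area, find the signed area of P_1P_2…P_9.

Apply Gauss's area formula: 2A = Σ (x_i·y_{i+1} − x_{i+1}·y_i), indices taken mod 9.
Cross-terms: -56, -50, -15, 8, -44, -50, -55, -6, -28  ⇒  Σ = -296
Signed area = Σ/2 = -148 (negative ⇒ clockwise traversal).

-148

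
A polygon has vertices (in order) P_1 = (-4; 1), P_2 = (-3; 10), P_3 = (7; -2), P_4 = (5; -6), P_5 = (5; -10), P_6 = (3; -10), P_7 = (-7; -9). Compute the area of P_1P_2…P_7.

156.5

Σ = (-37) + (-64) + (-32) + (-20) + (-20) + (-97) + (-43) = -313
Area = |Σ|/2 = 156.5.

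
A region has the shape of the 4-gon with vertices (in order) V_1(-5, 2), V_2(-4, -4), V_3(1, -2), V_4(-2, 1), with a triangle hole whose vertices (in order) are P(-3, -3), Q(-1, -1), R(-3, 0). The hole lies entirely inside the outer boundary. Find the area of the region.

16

Outer boundary:
Apply the shoelace (surveyor's) formula: 2A = Σ (x_i·y_{i+1} − x_{i+1}·y_i), indices taken mod 4.
Σ = (28) + (12) + (-3) + (1) = 38
Area = |Σ|/2 = 19.
Hole:
Cross-terms: 0, -3, 9  ⇒  Σ = 6
Area = |Σ|/2 = 3.
Net area = 19 − 3 = 16.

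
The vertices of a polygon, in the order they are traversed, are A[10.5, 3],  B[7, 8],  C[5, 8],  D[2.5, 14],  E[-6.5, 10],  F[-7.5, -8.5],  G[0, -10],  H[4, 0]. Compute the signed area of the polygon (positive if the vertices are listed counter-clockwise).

Apply Gauss's area formula: 2A = Σ (x_i·y_{i+1} − x_{i+1}·y_i), indices taken mod 8.
Σ = (63) + (16) + (50) + (116) + (130.25) + (75) + (40) + (12) = 502.25
Signed area = Σ/2 = 251.125 (positive ⇒ counter-clockwise traversal).

251.125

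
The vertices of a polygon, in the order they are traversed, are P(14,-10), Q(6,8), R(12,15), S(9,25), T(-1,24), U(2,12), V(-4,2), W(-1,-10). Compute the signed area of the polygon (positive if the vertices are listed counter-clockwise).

Apply the shoelace (surveyor's) formula: 2A = Σ (x_i·y_{i+1} − x_{i+1}·y_i), indices taken mod 8.
Cross-terms: 172, -6, 165, 241, -60, 52, 42, 150  ⇒  Σ = 756
Signed area = Σ/2 = 378 (positive ⇒ counter-clockwise traversal).

378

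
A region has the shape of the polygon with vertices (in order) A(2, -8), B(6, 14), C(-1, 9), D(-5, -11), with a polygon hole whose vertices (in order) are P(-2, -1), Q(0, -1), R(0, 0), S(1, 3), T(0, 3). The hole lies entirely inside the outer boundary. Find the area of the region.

125.5

Outer boundary:
Σ = (76) + (68) + (56) + (62) = 262
Area = |Σ|/2 = 131.
Hole:
Apply Gauss's area formula: 2A = Σ (x_i·y_{i+1} − x_{i+1}·y_i), indices taken mod 5.
Cross-terms: 2, 0, 0, 3, 6  ⇒  Σ = 11
Area = |Σ|/2 = 5.5.
Net area = 131 − 5.5 = 125.5.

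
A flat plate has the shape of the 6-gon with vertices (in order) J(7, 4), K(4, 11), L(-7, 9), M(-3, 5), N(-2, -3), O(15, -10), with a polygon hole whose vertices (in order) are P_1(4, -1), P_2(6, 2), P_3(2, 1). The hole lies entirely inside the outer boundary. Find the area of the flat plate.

185

Outer boundary:
Apply the shoelace formula: 2A = Σ (x_i·y_{i+1} − x_{i+1}·y_i), indices taken mod 6.
J→K: (7)(11) − (4)(4) = 61
K→L: (4)(9) − (-7)(11) = 113
L→M: (-7)(5) − (-3)(9) = -8
M→N: (-3)(-3) − (-2)(5) = 19
N→O: (-2)(-10) − (15)(-3) = 65
O→J: (15)(4) − (7)(-10) = 130
Σ = 380
Area = |Σ|/2 = 190.
Hole:
Cross-terms: 14, 2, -6  ⇒  Σ = 10
Area = |Σ|/2 = 5.
Net area = 190 − 5 = 185.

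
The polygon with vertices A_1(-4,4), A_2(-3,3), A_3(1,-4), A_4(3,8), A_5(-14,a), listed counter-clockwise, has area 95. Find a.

15

Write out the shoelace sum; only the two edges meeting at A_5 involve a:
2·Area = [(3·a − (-14)·8) + ((-14)·4 − (-4)·a)] + 29
       = 7·a + 85 = 190
⇒ a = 15.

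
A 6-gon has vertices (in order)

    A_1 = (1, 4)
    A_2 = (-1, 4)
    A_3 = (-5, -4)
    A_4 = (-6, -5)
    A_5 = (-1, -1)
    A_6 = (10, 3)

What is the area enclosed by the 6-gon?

39

Cross-terms: 8, 24, 1, 1, 7, 37  ⇒  Σ = 78
Area = |Σ|/2 = 39.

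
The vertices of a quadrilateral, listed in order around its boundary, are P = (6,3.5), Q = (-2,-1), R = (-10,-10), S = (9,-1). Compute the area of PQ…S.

74.25

P→Q: (6)(-1) − (-2)(3.5) = 1
Q→R: (-2)(-10) − (-10)(-1) = 10
R→S: (-10)(-1) − (9)(-10) = 100
S→P: (9)(3.5) − (6)(-1) = 37.5
Σ = 148.5
Area = |Σ|/2 = 74.25.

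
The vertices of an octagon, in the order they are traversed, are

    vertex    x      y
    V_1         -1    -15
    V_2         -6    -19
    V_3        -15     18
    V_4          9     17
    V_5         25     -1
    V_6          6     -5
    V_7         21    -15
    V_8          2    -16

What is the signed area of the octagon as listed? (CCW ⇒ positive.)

Apply the surveyor's formula: 2A = Σ (x_i·y_{i+1} − x_{i+1}·y_i), indices taken mod 8.
Σ = (-71) + (-393) + (-417) + (-434) + (-119) + (15) + (-306) + (-46) = -1771
Signed area = Σ/2 = -885.5 (negative ⇒ clockwise traversal).

-885.5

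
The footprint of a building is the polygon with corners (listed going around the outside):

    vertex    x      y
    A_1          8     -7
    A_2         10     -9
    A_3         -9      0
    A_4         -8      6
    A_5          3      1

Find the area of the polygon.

96

Apply Gauss's area formula: 2A = Σ (x_i·y_{i+1} − x_{i+1}·y_i), indices taken mod 5.
Σ = (-2) + (-81) + (-54) + (-26) + (-29) = -192
Area = |Σ|/2 = 96.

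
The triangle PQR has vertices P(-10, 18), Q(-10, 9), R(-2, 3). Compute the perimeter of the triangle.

36

|PQ| = √((0)² + (-9)²) = √81 = 9
|QR| = √((8)² + (-6)²) = √100 = 10
|RP| = √((-8)² + (15)²) = √289 = 17
Perimeter = 9 + 10 + 17 = 36.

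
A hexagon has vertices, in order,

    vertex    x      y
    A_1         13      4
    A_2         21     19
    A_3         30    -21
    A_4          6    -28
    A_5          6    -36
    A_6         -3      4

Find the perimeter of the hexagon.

148

|A_1A_2| = √((8)² + (15)²) = √289 = 17
|A_2A_3| = √((9)² + (-40)²) = √1681 = 41
|A_3A_4| = √((-24)² + (-7)²) = √625 = 25
|A_4A_5| = √((0)² + (-8)²) = √64 = 8
|A_5A_6| = √((-9)² + (40)²) = √1681 = 41
|A_6A_1| = √((16)² + (0)²) = √256 = 16
Perimeter = 17 + 41 + 25 + 8 + 41 + 16 = 148.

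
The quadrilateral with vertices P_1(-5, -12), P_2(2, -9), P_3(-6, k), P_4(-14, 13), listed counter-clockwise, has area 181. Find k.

12

The doubled signed area Σ (x_i y_{i+1} − x_{i+1} y_i) is linear in k.
With k=0 it equals 170; the coefficient of k is 16 (from the two edges through P_3).
So 16·k + 170 = 2·181 = 362 ⇒ k = 12.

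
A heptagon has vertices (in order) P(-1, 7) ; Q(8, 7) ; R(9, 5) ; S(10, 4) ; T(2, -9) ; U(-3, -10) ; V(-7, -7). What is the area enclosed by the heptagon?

175

Apply the surveyor's formula: 2A = Σ (x_i·y_{i+1} − x_{i+1}·y_i), indices taken mod 7.
Cross-terms: -63, -23, -14, -98, -47, -49, -56  ⇒  Σ = -350
Area = |Σ|/2 = 175.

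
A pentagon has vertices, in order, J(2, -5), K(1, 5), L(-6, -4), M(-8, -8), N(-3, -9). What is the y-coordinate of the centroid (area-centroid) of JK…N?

-722/207

Apply the shoelace (surveyor's) formula. First the cross-terms c_i = x_i·y_{i+1} − x_{i+1}·y_i:
  15, 26, 16, 48, 33  ⇒  2A = 138, A = 69.
Then Σ (y_i + y_{i+1})·c_i = -1444, so ȳ = -1444 / (6·69) = -722/207.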